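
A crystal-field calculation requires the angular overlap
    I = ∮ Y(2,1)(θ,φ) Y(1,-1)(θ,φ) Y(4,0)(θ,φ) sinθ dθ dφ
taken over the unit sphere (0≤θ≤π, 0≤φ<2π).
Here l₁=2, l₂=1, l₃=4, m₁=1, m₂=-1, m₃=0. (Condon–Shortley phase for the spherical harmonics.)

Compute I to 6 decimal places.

0.000000

triangle: need 1≤l₃≤3, have 4; I=0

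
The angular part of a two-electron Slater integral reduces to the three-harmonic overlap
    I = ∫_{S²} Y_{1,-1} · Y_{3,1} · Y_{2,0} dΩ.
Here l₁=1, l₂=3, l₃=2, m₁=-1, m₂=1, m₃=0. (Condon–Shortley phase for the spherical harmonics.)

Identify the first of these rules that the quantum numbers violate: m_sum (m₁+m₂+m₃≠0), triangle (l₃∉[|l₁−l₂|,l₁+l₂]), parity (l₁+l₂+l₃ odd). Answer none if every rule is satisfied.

none

azimuthal sum: -1 + 1 + 0 = 0  ✓
2 ≤ 2 ≤ 4 (triangle on l)  ✓
L = 1 + 3 + 2 = 6 (even)  ✓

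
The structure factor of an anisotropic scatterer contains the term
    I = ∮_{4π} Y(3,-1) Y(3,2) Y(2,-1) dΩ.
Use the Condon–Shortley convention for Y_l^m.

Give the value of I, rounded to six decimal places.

0.162868

Rules hold: Σm=0, L=8 even, 0≤2≤6.
N = 7·7·5 = 245
Δ = 4!·2!·2!/9! = 1/3780
Racah Σ t=1..3: t=1:−1/24 t=2:+1/4 t=3:−1/24 = 1/6
⇒ 3j(3 3 2; 0 0 0)² = 4/105, sgn +1
Racah Σ t=3..4: t=3:−1/12 t=4:+1/48 = -1/16
⇒ 3j(3 3 2; -1 2 -1)² = 1/28, sgn +1
4πI² = N·(3j₀)²·(3jₘ)² = 1/3
I = +1·√(0.333333/4π) = 0.16286750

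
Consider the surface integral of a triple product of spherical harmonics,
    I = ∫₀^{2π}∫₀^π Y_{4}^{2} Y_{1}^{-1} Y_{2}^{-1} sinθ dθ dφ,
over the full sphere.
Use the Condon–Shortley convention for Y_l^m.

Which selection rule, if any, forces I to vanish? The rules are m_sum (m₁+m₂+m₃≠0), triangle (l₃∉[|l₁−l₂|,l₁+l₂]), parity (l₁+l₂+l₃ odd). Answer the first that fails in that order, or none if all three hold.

m₁+m₂+m₃ = 2 − 1 − 1 = 0  ✓
triangle: |4−1|=3 ≤ l₃=2 ≤ 4+1=5  ✗
parity: l₁+l₂+l₃ = 7 is odd

triangle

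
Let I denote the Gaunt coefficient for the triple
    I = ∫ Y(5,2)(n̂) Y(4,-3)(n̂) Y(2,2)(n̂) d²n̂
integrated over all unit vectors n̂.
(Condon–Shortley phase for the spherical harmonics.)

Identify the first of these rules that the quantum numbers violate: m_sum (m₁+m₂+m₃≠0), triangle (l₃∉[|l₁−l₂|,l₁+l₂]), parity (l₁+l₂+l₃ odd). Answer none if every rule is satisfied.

m₁+m₂+m₃ = 2 − 3 + 2 = 1  ✗
triangle: |5−4|=1 ≤ l₃=2 ≤ 5+4=9
parity: l₁+l₂+l₃ = 11 is odd

m_sum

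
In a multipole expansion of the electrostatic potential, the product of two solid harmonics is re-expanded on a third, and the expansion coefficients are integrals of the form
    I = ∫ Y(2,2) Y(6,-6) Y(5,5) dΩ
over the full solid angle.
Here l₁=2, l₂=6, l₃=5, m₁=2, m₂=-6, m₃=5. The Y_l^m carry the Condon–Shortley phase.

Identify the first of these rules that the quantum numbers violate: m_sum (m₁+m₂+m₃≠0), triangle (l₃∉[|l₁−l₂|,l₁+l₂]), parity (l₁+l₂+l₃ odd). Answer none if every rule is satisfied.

Σmᵢ = 1  ✗
l₃∈[|l₁−l₂|,l₁+l₂]=[4,8], have l₃=5
Σlᵢ = 13 ⇒ odd

m_sum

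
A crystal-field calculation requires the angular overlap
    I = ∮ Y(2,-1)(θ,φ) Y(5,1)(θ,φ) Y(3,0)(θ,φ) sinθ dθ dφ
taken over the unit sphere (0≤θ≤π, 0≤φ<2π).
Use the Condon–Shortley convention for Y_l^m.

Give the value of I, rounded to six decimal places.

m-sum 0 ✓  L=10 even ✓  3≤3≤7 ✓
Π(2lᵢ+1) = 5×11×7 = 385
triangle coeff Δ(2,5,3) = 1/2310
Σ_t [2,2]: t=2:+1/144 = 1/144
(3j)²=10/231 [(2 5 3; 0 0 0)], sign=-1
Σ_t [3,3]: t=3:−1/216 = -1/216
(3j)²=8/231 [(2 5 3; -1 1 0)], sign=+1
⇒ 4πI² = 400/693
I = (-1)√(400/693/(4π)) = -0.21431790

-0.214318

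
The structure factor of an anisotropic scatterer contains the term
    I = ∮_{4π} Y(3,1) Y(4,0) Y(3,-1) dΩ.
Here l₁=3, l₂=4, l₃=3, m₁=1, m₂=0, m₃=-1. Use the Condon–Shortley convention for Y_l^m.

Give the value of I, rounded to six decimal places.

Rules hold: Σm=0, L=10 even, 1≤3≤7.
N = 7·9·7 = 441
Δ = 4!·2!·4!/11! = 1/34650
Racah Σ t=1..3: t=1:−1/72 t=2:+1/16 t=3:−1/72 = 5/144
⇒ 3j(3 4 3; 0 0 0)² = 2/77, sgn -1
Racah Σ t=0..2: t=0:+1/1152 t=1:−1/36 t=2:+1/32 = 5/1152
⇒ 3j(3 4 3; 1 0 -1)² = 1/1386, sgn +1
4πI² = N·(3j₀)²·(3jₘ)² = 1/121
I = -1·√(0.00826446/4π) = -0.02564498

-0.025645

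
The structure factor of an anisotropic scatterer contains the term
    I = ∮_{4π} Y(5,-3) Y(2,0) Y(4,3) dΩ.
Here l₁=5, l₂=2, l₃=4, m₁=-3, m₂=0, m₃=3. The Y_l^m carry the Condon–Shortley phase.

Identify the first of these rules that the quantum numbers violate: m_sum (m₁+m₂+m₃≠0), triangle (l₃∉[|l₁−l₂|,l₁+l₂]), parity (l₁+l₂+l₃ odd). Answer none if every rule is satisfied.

parity

Σmᵢ = 0  ✓
l₃∈[|l₁−l₂|,l₁+l₂]=[3,7], have l₃=4  ✓
Σlᵢ = 11 ⇒ odd  ✗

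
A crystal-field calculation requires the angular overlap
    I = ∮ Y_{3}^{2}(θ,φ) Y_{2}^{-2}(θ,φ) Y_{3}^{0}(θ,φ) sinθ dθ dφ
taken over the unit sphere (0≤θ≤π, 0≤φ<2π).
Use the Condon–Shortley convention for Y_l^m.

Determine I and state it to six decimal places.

-0.188063

Rules hold: Σm=0, L=8 even, 1≤3≤5.
N = 7·5·7 = 245
Δ = 2!·4!·2!/9! = 1/3780
Racah Σ t=0..2: t=0:+1/24 t=1:−1/4 t=2:+1/24 = -1/6
⇒ 3j(3 2 3; 0 0 0)² = 4/105, sgn +1
Racah Σ t=0..0: t=0:+1/24 = 1/24
⇒ 3j(3 2 3; 2 -2 0)² = 1/21, sgn -1
4πI² = N·(3j₀)²·(3jₘ)² = 4/9
I = -1·√(0.444444/4π) = -0.18806319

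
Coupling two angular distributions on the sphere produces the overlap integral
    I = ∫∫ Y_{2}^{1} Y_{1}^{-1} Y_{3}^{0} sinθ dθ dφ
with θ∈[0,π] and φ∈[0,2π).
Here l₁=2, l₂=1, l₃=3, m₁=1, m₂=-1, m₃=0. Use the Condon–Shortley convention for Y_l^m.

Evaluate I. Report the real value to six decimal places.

m-sum 0 ✓  L=6 even ✓  1≤3≤3 ✓
Π(2lᵢ+1) = 5×3×7 = 105
triangle coeff Δ(2,1,3) = 1/105
Σ_t [0,0]: t=0:+1/4 = 1/4
(3j)²=3/35 [(2 1 3; 0 0 0)], sign=-1
Σ_t [0,0]: t=0:+1/12 = 1/12
(3j)²=1/35 [(2 1 3; 1 -1 0)], sign=-1
⇒ 4πI² = 9/35
I = (+1)√(9/35/(4π)) = 0.14304817

0.143048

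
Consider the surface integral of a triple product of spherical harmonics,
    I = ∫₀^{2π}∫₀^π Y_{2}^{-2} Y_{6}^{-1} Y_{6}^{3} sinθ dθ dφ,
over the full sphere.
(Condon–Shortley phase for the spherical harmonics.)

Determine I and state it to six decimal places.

Checks pass: Σm=0; 14 even; l₃=6∈[4,8].
(2·2+1)(2·6+1)(2·6+1) = 845
Δ: 2! 2! 10! / 15! → 1/90090
sum: t=0:+1/69120 t=1:−1/14400 t=2:+1/69120 = -7/172800
3j²(2 6 6; 0 0 0) = Δ·Π!·Σ² = 14/715  (sign -1)
sum: t=2:+1/120960 = 1/120960
3j²(2 6 6; -2 -1 3) = Δ·Π!·Σ² = 24/1001  (sign -1)
combine: 4πI² = 845·14/715·24/1001 = 48/121
take √, sign +1: I = 0.17767364

0.177674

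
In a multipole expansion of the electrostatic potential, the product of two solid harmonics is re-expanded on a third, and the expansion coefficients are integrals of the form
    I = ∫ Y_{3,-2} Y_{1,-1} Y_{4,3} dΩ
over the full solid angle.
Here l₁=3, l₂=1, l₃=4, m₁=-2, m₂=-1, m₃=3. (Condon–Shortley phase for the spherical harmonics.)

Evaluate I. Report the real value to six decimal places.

-0.282095

Rules hold: Σm=0, L=8 even, 2≤4≤4.
N = 7·3·9 = 189
Δ = 0!·6!·2!/9! = 1/252
Racah Σ t=0..0: t=0:+1/36 = 1/36
⇒ 3j(3 1 4; 0 0 0)² = 4/63, sgn +1
Racah Σ t=0..0: t=0:+1/240 = 1/240
⇒ 3j(3 1 4; -2 -1 3)² = 1/12, sgn -1
4πI² = N·(3j₀)²·(3jₘ)² = 1/1
I = -1·√(1/4π) = -0.28209479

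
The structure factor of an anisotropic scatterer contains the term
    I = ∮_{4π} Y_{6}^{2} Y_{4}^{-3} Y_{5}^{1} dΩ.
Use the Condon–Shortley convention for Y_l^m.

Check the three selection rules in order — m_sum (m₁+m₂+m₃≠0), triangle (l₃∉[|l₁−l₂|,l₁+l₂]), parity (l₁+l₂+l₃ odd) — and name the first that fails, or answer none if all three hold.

parity

m₁+m₂+m₃ = 2 − 3 + 1 = 0  ✓
triangle: |6−4|=2 ≤ l₃=5 ≤ 6+4=10  ✓
parity: l₁+l₂+l₃ = 15 is odd  ✗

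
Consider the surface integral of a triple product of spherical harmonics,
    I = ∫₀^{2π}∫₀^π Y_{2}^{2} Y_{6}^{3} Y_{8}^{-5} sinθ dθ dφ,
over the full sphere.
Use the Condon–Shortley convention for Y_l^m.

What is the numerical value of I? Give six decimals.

-0.226917

Checks pass: Σm=0; 16 even; l₃=8∈[4,8].
(2·2+1)(2·6+1)(2·8+1) = 1105
Δ: 0! 4! 12! / 17! → 1/30940
sum: t=0:+1/2073600 = 1/2073600
3j²(2 6 8; 0 0 0) = Δ·Π!·Σ² = 28/1105  (sign +1)
sum: t=0:+1/52254720 = 1/52254720
3j²(2 6 8; 2 3 -5) = Δ·Π!·Σ² = 11/476  (sign -1)
combine: 4πI² = 1105·28/1105·11/476 = 11/17
take √, sign -1: I = -0.22691696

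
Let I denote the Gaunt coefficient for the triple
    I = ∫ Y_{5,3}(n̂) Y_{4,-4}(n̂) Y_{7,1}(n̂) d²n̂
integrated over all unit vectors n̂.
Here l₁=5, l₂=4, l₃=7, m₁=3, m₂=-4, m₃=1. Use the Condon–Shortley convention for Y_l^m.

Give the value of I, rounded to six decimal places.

m-sum 0 ✓  L=16 even ✓  1≤7≤9 ✓
Π(2lᵢ+1) = 11×9×15 = 1485
triangle coeff Δ(5,4,7) = 1/6126120
Σ_t [0,2]: t=0:+1/69120 t=1:−1/20736 t=2:+1/69120 = -1/51840
(3j)²=280/21879 [(5 4 7; 0 0 0)], sign=+1
Σ_t [0,0]: t=0:+1/2073600 = 1/2073600
(3j)²=392/109395 [(5 4 7; 3 -4 1)], sign=+1
⇒ 4πI² = 109760/1611753
I = (+1)√(109760/1611753/(4π)) = 0.07361526

0.073615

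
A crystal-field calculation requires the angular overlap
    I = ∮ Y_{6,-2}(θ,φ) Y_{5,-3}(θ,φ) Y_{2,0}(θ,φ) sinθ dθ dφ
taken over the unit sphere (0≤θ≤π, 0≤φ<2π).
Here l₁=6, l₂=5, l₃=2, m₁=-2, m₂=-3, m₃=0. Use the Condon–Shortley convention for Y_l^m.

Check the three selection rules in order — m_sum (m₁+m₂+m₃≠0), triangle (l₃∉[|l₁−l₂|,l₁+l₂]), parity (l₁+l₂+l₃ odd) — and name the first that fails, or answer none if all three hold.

m₁+m₂+m₃ = -2 − 3 + 0 = -5  ✗
triangle: |6−5|=1 ≤ l₃=2 ≤ 6+5=11
parity: l₁+l₂+l₃ = 13 is odd

m_sum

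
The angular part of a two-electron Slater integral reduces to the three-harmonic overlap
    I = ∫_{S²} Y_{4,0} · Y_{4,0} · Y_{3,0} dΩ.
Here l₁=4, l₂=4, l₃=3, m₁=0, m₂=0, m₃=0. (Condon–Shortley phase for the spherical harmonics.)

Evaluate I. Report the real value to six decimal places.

Σlᵢ=11 odd — θ-integrand is odd under cosθ→−cosθ; I=0

0.000000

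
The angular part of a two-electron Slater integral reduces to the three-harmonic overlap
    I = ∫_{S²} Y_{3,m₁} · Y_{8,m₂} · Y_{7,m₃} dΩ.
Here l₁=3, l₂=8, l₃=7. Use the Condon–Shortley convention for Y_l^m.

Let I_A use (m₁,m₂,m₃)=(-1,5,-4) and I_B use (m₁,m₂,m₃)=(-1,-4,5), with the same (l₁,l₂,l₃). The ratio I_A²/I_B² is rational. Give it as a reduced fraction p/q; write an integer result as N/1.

Same 3,8,7: normalisation and zero-m 3j drop out of the ratio.
A: Δ: 4! 2! 12! / 19! → 1/5290740; sum: t=2:+1/319334400 t=3:−1/43545600 t=4:+1/104509440 = -59/5748019200; 3j²(3 8 7; -1 5 -4) = Δ·Π!·Σ² = 3481/406980  (sign +1)
B: Δ: 4! 2! 12! / 19! → 1/5290740; sum: t=2:+1/58060800 t=3:−1/239500800 t=4:+1/22992076800 = 43/3284582400; 3j²(3 8 7; -1 -4 5) = Δ·Π!·Σ² = 12943/755820  (sign +1)
I_A²/I_B² = (3481/406980)/(12943/755820) = 45253/90601

45253/90601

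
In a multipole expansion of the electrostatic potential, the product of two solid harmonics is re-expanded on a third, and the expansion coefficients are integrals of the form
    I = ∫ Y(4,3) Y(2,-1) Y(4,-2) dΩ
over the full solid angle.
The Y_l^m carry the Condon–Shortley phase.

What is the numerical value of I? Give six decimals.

m-sum 0 ✓  L=10 even ✓  2≤4≤6 ✓
Π(2lᵢ+1) = 9×5×9 = 405
triangle coeff Δ(4,2,4) = 1/13860
Σ_t [0,2]: t=0:+1/192 t=1:−1/36 t=2:+1/192 = -5/288
(3j)²=20/693 [(4 2 4; 0 0 0)], sign=-1
Σ_t [0,1]: t=0:+1/240 t=1:−1/1440 = 1/288
(3j)²=5/132 [(4 2 4; 3 -1 -2)], sign=+1
⇒ 4πI² = 375/847
I = (-1)√(375/847/(4π)) = -0.18770204

-0.187702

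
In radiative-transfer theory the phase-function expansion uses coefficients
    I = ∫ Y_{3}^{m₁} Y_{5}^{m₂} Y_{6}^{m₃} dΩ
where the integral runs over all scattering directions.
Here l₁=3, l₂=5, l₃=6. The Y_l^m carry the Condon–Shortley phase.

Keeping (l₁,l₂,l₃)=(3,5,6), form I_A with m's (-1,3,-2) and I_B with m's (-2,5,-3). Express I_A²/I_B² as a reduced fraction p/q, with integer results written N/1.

49/18

l's match ⇒ only the (l;m) 3-j factors differ between A and B.
A: triangle coeff Δ(3,5,6) = 1/675675; Σ_t [0,2]: t=0:+1/1935360 t=1:−1/30240 t=2:+1/11520 = 1/18432; (3j)²=7/429 [(3 5 6; -1 3 -2)], sign=+1
B: triangle coeff Δ(3,5,6) = 1/675675; Σ_t [2,2]: t=2:+1/483840 = 1/483840; (3j)²=6/1001 [(3 5 6; -2 5 -3)], sign=-1
I_A²/I_B² = (7/429)/(6/1001) = 49/18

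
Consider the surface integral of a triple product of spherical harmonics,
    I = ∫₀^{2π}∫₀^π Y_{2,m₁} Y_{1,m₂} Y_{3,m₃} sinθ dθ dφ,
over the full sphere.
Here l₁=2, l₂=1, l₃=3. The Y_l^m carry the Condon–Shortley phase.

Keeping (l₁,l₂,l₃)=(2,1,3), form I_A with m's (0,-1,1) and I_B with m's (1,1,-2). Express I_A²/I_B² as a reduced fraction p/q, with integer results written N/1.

l's match ⇒ only the (l;m) 3-j factors differ between A and B.
A: triangle coeff Δ(2,1,3) = 1/105; Σ_t [0,0]: t=0:+1/8 = 1/8; (3j)²=2/35 [(2 1 3; 0 -1 1)], sign=+1
B: triangle coeff Δ(2,1,3) = 1/105; Σ_t [0,0]: t=0:+1/12 = 1/12; (3j)²=2/21 [(2 1 3; 1 1 -2)], sign=-1
I_A²/I_B² = (2/35)/(2/21) = 3/5

3/5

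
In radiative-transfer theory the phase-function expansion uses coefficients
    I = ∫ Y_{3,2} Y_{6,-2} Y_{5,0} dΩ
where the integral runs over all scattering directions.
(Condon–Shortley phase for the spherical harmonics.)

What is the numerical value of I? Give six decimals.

-0.077843

Rules hold: Σm=0, L=14 even, 3≤5≤9.
N = 7·13·11 = 1001
Δ = 4!·2!·8!/15! = 1/675675
Racah Σ t=1..3: t=1:−1/8640 t=2:+1/2304 t=3:−1/8640 = 7/34560
⇒ 3j(3 6 5; 0 0 0)² = 7/429, sgn -1
Racah Σ t=0..1: t=0:+1/13824 t=1:−1/8640 = -1/23040
⇒ 3j(3 6 5; 2 -2 0)² = 2/429, sgn +1
4πI² = N·(3j₀)²·(3jₘ)² = 98/1287
I = -1·√(0.0761461/4π) = -0.07784287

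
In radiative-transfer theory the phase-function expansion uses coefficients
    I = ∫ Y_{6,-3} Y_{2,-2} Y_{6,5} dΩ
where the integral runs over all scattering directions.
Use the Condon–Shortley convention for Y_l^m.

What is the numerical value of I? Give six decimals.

0.120286

m-sum 0 ✓  L=14 even ✓  4≤6≤8 ✓
Π(2lᵢ+1) = 13×5×13 = 845
triangle coeff Δ(6,2,6) = 1/90090
Σ_t [0,2]: t=0:+1/69120 t=1:−1/14400 t=2:+1/69120 = -7/172800
(3j)²=14/715 [(6 2 6; 0 0 0)], sign=-1
Σ_t [0,0]: t=0:+1/1451520 = 1/1451520
(3j)²=1/91 [(6 2 6; -3 -2 5)], sign=-1
⇒ 4πI² = 2/11
I = (+1)√(2/11/(4π)) = 0.12028562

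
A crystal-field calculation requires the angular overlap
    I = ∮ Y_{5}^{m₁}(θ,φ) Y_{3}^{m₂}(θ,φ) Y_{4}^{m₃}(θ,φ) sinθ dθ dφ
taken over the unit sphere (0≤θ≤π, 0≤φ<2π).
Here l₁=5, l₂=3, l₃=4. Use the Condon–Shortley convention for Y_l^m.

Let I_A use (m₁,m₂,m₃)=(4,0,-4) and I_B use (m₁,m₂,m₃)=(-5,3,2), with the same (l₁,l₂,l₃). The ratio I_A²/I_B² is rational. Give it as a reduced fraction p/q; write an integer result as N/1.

56/25

Same 5,3,4: normalisation and zero-m 3j drop out of the ratio.
A: Δ: 4! 6! 2! / 13! → 1/180180; sum: t=1:−1/8640 = -1/8640; 3j²(5 3 4; 4 0 -4) = Δ·Π!·Σ² = 28/715  (sign -1)
B: Δ: 4! 6! 2! / 13! → 1/180180; sum: t=4:+1/34560 = 1/34560; 3j²(5 3 4; -5 3 2) = Δ·Π!·Σ² = 5/286  (sign +1)
I_A²/I_B² = (28/715)/(5/286) = 56/25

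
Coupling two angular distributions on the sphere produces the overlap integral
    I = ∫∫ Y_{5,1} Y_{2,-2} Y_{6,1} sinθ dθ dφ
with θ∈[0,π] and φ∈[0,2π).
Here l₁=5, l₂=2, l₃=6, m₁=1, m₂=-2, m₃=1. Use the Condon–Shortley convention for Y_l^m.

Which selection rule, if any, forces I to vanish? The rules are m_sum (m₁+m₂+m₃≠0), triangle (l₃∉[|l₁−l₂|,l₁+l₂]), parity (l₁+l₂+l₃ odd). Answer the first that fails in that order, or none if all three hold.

azimuthal sum: 1 − 2 + 1 = 0  ✓
3 ≤ 6 ≤ 7 (triangle on l)  ✓
L = 5 + 2 + 6 = 13 (odd)  ✗

parity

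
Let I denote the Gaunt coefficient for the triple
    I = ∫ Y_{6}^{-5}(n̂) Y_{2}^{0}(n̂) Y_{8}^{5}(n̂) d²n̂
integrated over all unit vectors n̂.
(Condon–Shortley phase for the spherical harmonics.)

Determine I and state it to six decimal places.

Checks pass: Σm=0; 16 even; l₃=8∈[4,8].
(2·6+1)(2·2+1)(2·8+1) = 1105
Δ: 0! 12! 4! / 17! → 1/30940
sum: t=0:+1/2073600 = 1/2073600
3j²(6 2 8; 0 0 0) = Δ·Π!·Σ² = 28/1105  (sign +1)
sum: t=0:+1/159667200 = 1/159667200
3j²(6 2 8; -5 0 5) = Δ·Π!·Σ² = 9/1190  (sign -1)
combine: 4πI² = 1105·28/1105·9/1190 = 18/85
take √, sign -1: I = -0.12981410

-0.129814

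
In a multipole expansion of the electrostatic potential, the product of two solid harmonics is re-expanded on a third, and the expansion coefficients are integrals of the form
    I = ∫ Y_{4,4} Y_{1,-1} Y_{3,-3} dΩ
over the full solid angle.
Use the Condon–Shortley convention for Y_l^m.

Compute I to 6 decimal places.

0.325735

Checks pass: Σm=0; 8 even; l₃=3∈[3,5].
(2·4+1)(2·1+1)(2·3+1) = 189
Δ: 2! 6! 0! / 9! → 1/252
sum: t=1:−1/36 = -1/36
3j²(4 1 3; 0 0 0) = Δ·Π!·Σ² = 4/63  (sign +1)
sum: t=0:+1/1440 = 1/1440
3j²(4 1 3; 4 -1 -3) = Δ·Π!·Σ² = 1/9  (sign +1)
combine: 4πI² = 189·4/63·1/9 = 4/3
take √, sign +1: I = 0.32573501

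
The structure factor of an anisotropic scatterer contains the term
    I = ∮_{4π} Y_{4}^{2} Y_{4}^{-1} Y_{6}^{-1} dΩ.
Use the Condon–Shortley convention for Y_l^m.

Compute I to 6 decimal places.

m-sum 0 ✓  L=14 even ✓  0≤6≤8 ✓
Π(2lᵢ+1) = 9×9×13 = 1053
triangle coeff Δ(4,4,6) = 1/1261260
Σ_t [0,2]: t=0:+1/4608 t=1:−1/1296 t=2:+1/4608 = -7/20736
(3j)²=20/1287 [(4 4 6; 0 0 0)], sign=-1
Σ_t [0,2]: t=0:+1/3456 t=1:−1/5760 t=2:+1/172800 = 7/57600
(3j)²=21/2860 [(4 4 6; 2 -1 -1)], sign=-1
⇒ 4πI² = 189/1573
I = (+1)√(189/1573/(4π)) = 0.09778261

0.097783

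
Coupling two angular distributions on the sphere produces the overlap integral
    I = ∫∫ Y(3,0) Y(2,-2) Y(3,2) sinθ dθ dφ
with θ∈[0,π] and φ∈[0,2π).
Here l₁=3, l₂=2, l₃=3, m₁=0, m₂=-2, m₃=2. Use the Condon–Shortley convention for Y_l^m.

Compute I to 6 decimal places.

m-sum 0 ✓  L=8 even ✓  1≤3≤5 ✓
Π(2lᵢ+1) = 7×5×7 = 245
triangle coeff Δ(3,2,3) = 1/3780
Σ_t [0,2]: t=0:+1/24 t=1:−1/4 t=2:+1/24 = -1/6
(3j)²=4/105 [(3 2 3; 0 0 0)], sign=+1
Σ_t [0,0]: t=0:+1/24 = 1/24
(3j)²=1/21 [(3 2 3; 0 -2 2)], sign=-1
⇒ 4πI² = 4/9
I = (-1)√(4/9/(4π)) = -0.18806319

-0.188063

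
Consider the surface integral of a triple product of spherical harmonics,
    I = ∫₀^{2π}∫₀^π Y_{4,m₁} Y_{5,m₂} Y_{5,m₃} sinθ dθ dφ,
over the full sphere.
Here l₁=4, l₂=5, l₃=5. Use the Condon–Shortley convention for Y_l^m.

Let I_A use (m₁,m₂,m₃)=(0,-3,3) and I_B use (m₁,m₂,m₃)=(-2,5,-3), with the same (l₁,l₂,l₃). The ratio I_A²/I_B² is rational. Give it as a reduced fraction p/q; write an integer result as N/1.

1/2

Same 4,5,5: normalisation and zero-m 3j drop out of the ratio.
A: Δ: 4! 4! 6! / 15! → 1/3153150; sum: t=0:+1/27648 t=1:−1/4320 t=2:+1/11520 = -1/9216; 3j²(4 5 5; 0 -3 3) = Δ·Π!·Σ² = 2/143  (sign -1)
B: Δ: 4! 4! 6! / 15! → 1/3153150; sum: t=4:+1/69120 = 1/69120; 3j²(4 5 5; -2 5 -3) = Δ·Π!·Σ² = 4/143  (sign +1)
I_A²/I_B² = (2/143)/(4/143) = 1/2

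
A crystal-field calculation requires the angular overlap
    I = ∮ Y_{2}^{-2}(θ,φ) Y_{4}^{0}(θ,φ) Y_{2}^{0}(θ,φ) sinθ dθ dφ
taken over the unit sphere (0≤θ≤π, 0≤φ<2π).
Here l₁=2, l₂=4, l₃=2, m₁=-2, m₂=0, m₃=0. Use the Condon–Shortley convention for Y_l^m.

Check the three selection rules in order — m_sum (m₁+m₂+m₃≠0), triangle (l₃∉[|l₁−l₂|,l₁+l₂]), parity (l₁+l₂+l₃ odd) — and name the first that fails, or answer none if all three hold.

m₁+m₂+m₃ = -2 + 0 + 0 = -2  ✗
triangle: |2−4|=2 ≤ l₃=2 ≤ 2+4=6
parity: l₁+l₂+l₃ = 8 is even

m_sum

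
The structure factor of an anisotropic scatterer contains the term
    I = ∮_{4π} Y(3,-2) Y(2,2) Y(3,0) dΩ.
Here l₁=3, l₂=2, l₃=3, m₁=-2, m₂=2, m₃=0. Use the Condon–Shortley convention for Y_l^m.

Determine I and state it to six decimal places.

Rules hold: Σm=0, L=8 even, 1≤3≤5.
N = 7·5·7 = 245
Δ = 2!·4!·2!/9! = 1/3780
Racah Σ t=0..2: t=0:+1/24 t=1:−1/4 t=2:+1/24 = -1/6
⇒ 3j(3 2 3; 0 0 0)² = 4/105, sgn +1
Racah Σ t=2..2: t=2:+1/24 = 1/24
⇒ 3j(3 2 3; -2 2 0)² = 1/21, sgn -1
4πI² = N·(3j₀)²·(3jₘ)² = 4/9
I = -1·√(0.444444/4π) = -0.18806319

-0.188063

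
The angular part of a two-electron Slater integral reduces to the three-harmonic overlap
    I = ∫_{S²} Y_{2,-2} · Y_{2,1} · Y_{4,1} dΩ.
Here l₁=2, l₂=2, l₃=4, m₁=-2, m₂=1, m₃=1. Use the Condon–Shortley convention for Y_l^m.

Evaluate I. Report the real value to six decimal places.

Checks pass: Σm=0; 8 even; l₃=4∈[0,4].
(2·2+1)(2·2+1)(2·4+1) = 225
Δ: 0! 4! 4! / 9! → 1/630
sum: t=0:+1/16 = 1/16
3j²(2 2 4; 0 0 0) = Δ·Π!·Σ² = 2/35  (sign +1)
sum: t=0:+1/144 = 1/144
3j²(2 2 4; -2 1 1) = Δ·Π!·Σ² = 1/126  (sign -1)
combine: 4πI² = 225·2/35·1/126 = 5/49
take √, sign -1: I = -0.09011188

-0.090112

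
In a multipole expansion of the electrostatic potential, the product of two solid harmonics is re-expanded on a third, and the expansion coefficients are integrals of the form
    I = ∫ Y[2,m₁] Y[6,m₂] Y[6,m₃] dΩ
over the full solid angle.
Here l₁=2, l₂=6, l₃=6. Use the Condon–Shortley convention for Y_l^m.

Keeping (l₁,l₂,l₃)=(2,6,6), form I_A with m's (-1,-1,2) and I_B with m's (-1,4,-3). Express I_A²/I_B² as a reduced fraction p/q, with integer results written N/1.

12/49

l's match ⇒ only the (l;m) 3-j factors differ between A and B.
A: triangle coeff Δ(2,6,6) = 1/90090; Σ_t [1,2]: t=1:−1/34560 t=2:+1/60480 = -1/80640; (3j)²=6/1001 [(2 6 6; -1 -1 2)], sign=-1
B: triangle coeff Δ(2,6,6) = 1/90090; Σ_t [1,2]: t=1:−1/725760 t=2:+1/161280 = 1/207360; (3j)²=7/286 [(2 6 6; -1 4 -3)], sign=-1
I_A²/I_B² = (6/1001)/(7/286) = 12/49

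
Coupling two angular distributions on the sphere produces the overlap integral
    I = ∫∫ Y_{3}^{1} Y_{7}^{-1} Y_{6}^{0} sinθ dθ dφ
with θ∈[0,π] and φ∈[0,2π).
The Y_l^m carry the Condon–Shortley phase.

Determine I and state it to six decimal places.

Rules hold: Σm=0, L=16 even, 4≤6≤10.
N = 7·15·13 = 1365
Δ = 4!·2!·10!/17! = 1/2042040
Racah Σ t=1..3: t=1:−1/207360 t=2:+1/57600 t=3:−1/207360 = 1/129600
⇒ 3j(3 7 6; 0 0 0)² = 168/12155, sgn +1
Racah Σ t=0..2: t=0:+1/829440 t=1:−1/86400 t=2:+1/138240 = -13/4147200
⇒ 3j(3 7 6; 1 -1 0)² = 13/3740, sgn -1
4πI² = N·(3j₀)²·(3jₘ)² = 11466/174845
I = -1·√(0.0655781/4π) = -0.07223945

-0.072239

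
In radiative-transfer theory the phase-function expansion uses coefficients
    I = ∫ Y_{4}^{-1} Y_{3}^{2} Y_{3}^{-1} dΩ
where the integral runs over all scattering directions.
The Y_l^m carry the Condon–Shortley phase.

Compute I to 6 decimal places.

0.145070

m-sum 0 ✓  L=10 even ✓  1≤3≤7 ✓
Π(2lᵢ+1) = 9×7×7 = 441
triangle coeff Δ(4,3,3) = 1/34650
Σ_t [1,3]: t=1:−1/72 t=2:+1/16 t=3:−1/72 = 5/144
(3j)²=2/77 [(4 3 3; 0 0 0)], sign=-1
Σ_t [3,4]: t=3:−1/48 t=4:+1/144 = -1/72
(3j)²=16/693 [(4 3 3; -1 2 -1)], sign=-1
⇒ 4πI² = 32/121
I = (+1)√(32/121/(4π)) = 0.14506992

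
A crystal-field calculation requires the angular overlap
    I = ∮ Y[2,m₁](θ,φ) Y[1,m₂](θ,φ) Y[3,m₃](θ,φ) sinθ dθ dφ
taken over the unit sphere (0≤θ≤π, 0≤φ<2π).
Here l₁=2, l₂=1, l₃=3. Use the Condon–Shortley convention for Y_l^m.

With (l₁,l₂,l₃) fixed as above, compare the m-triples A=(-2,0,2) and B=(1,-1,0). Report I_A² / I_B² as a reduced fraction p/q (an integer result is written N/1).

Same 2,1,3: normalisation and zero-m 3j drop out of the ratio.
A: Δ: 0! 4! 2! / 7! → 1/105; sum: t=0:+1/24 = 1/24; 3j²(2 1 3; -2 0 2) = Δ·Π!·Σ² = 1/21  (sign -1)
B: Δ: 0! 4! 2! / 7! → 1/105; sum: t=0:+1/12 = 1/12; 3j²(2 1 3; 1 -1 0) = Δ·Π!·Σ² = 1/35  (sign -1)
I_A²/I_B² = (1/21)/(1/35) = 5/3

5/3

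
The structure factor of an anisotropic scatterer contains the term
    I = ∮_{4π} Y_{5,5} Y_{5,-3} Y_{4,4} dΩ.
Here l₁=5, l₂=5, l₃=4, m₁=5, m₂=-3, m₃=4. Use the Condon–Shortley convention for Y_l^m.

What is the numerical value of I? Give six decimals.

0.000000

5 − 3 + 4 = 6 ≠ 0: azimuthal integral kills it; I = 0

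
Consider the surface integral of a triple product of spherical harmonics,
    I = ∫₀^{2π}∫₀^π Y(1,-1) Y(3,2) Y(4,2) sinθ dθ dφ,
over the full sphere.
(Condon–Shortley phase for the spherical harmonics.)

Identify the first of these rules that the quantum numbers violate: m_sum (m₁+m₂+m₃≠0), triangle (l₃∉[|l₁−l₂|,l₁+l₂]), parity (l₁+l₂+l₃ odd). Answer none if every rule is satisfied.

m_sum

m₁+m₂+m₃ = -1 + 2 + 2 = 3  ✗
triangle: |1−3|=2 ≤ l₃=4 ≤ 1+3=4
parity: l₁+l₂+l₃ = 8 is even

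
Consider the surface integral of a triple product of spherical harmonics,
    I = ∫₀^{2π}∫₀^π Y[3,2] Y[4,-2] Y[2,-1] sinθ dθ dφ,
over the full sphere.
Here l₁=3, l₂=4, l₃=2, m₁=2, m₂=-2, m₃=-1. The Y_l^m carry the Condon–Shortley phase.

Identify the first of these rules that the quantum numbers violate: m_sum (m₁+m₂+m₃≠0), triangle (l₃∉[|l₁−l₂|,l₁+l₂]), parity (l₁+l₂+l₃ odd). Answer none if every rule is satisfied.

m_sum

azimuthal sum: 2 − 2 − 1 = -1  ✗
1 ≤ 2 ≤ 7 (triangle on l)
L = 3 + 4 + 2 = 9 (odd)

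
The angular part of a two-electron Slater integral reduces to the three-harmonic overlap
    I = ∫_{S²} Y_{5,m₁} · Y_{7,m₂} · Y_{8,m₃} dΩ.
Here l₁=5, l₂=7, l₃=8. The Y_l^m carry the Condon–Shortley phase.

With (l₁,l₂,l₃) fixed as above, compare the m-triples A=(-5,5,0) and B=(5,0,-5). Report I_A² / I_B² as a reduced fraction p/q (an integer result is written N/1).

3/13

l's match ⇒ only the (l;m) 3-j factors differ between A and B.
A: triangle coeff Δ(5,7,8) = 1/814773960; Σ_t [4,4]: t=4:+1/1393459200 = 1/1393459200; (3j)²=15/4199 [(5 7 8; -5 5 0)], sign=+1
B: triangle coeff Δ(5,7,8) = 1/814773960; Σ_t [0,0]: t=0:+1/522547200 = 1/522547200; (3j)²=5/323 [(5 7 8; 5 0 -5)], sign=-1
I_A²/I_B² = (15/4199)/(5/323) = 3/13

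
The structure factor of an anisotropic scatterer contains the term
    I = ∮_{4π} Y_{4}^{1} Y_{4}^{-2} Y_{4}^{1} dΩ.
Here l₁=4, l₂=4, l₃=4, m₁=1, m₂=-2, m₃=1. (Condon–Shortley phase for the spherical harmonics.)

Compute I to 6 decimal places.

m-sum 0 ✓  L=12 even ✓  0≤4≤8 ✓
Π(2lᵢ+1) = 9×9×9 = 729
triangle coeff Δ(4,4,4) = 1/450450
Σ_t [0,4]: t=0:+1/13824 t=1:−1/216 t=2:+1/64 t=3:−1/216 t=4:+1/13824 = 5/768
(3j)²=18/1001 [(4 4 4; 0 0 0)], sign=+1
Σ_t [0,2]: t=0:+1/576 t=1:−1/144 t=2:+1/576 = -1/288
(3j)²=20/1001 [(4 4 4; 1 -2 1)], sign=+1
⇒ 4πI² = 262440/1002001
I = (+1)√(262440/1002001/(4π)) = 0.14436968

0.144370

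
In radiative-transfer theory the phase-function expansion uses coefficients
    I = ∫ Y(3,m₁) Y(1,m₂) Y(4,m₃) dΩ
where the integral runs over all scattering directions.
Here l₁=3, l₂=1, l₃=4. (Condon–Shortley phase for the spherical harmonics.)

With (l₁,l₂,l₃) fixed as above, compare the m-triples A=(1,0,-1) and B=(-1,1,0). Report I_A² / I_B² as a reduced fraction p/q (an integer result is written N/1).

Shared (l₁,l₂,l₃)=(3,1,4): N and (l;000)² cancel in I_A²/I_B².
A: Δ = 0!·6!·2!/9! = 1/252; Racah Σ t=0..0: t=0:+1/48 = 1/48; ⇒ 3j(3 1 4; 1 0 -1)² = 5/84, sgn -1
B: Δ = 0!·6!·2!/9! = 1/252; Racah Σ t=0..0: t=0:+1/96 = 1/96; ⇒ 3j(3 1 4; -1 1 0)² = 1/42, sgn +1
I_A²/I_B² = (5/84)/(1/42) = 5/2

5/2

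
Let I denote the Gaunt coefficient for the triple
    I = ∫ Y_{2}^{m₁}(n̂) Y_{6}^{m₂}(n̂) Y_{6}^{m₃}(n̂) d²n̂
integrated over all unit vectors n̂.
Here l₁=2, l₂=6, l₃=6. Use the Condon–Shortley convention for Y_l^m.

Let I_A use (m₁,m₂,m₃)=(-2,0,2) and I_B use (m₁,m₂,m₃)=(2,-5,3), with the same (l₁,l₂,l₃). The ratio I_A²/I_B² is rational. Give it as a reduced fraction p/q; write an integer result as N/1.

l's match ⇒ only the (l;m) 3-j factors differ between A and B.
A: triangle coeff Δ(2,6,6) = 1/90090; Σ_t [2,2]: t=2:+1/69120 = 1/69120; (3j)²=4/143 [(2 6 6; -2 0 2)], sign=+1
B: triangle coeff Δ(2,6,6) = 1/90090; Σ_t [0,0]: t=0:+1/1451520 = 1/1451520; (3j)²=1/91 [(2 6 6; 2 -5 3)], sign=-1
I_A²/I_B² = (4/143)/(1/91) = 28/11

28/11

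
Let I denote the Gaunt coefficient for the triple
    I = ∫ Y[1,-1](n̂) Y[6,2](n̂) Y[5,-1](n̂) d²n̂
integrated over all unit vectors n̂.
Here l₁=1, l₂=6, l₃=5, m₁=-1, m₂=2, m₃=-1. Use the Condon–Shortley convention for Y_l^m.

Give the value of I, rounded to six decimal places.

0.216205

m-sum 0 ✓  L=12 even ✓  5≤5≤7 ✓
Π(2lᵢ+1) = 3×13×11 = 429
triangle coeff Δ(1,6,5) = 1/858
Σ_t [1,1]: t=1:−1/14400 = -1/14400
(3j)²=6/143 [(1 6 5; 0 0 0)], sign=+1
Σ_t [2,2]: t=2:+1/34560 = 1/34560
(3j)²=14/429 [(1 6 5; -1 2 -1)], sign=+1
⇒ 4πI² = 84/143
I = (+1)√(84/143/(4π)) = 0.21620548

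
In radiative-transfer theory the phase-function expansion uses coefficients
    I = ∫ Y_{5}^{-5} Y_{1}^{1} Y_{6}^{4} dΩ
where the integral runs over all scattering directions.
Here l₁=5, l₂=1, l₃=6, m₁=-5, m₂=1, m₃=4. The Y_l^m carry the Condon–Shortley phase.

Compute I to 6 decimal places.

Rules hold: Σm=0, L=12 even, 4≤6≤6.
N = 11·3·13 = 429
Δ = 0!·10!·2!/13! = 1/858
Racah Σ t=0..0: t=0:+1/14400 = 1/14400
⇒ 3j(5 1 6; 0 0 0)² = 6/143, sgn +1
Racah Σ t=0..0: t=0:+1/7257600 = 1/7257600
⇒ 3j(5 1 6; -5 1 4)² = 1/858, sgn +1
4πI² = N·(3j₀)²·(3jₘ)² = 3/143
I = +1·√(0.020979/4π) = 0.04085899

0.040859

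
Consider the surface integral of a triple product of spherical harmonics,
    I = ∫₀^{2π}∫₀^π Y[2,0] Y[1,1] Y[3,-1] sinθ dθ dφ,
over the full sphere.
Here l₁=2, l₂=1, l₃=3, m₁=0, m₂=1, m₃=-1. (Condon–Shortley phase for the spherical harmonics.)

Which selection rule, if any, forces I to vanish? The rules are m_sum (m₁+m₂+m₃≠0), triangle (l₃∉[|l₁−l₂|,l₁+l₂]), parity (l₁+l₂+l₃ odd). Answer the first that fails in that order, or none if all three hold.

none

azimuthal sum: 0 + 1 − 1 = 0  ✓
1 ≤ 3 ≤ 3 (triangle on l)  ✓
L = 2 + 1 + 3 = 6 (even)  ✓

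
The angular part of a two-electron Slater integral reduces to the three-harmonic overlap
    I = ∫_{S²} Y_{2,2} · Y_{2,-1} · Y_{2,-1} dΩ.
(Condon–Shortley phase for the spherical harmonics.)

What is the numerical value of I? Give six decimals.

0.220728

Rules hold: Σm=0, L=6 even, 0≤2≤4.
N = 5·5·5 = 125
Δ = 2!·2!·2!/7! = 1/630
Racah Σ t=0..2: t=0:+1/8 t=1:−1/1 t=2:+1/8 = -3/4
⇒ 3j(2 2 2; 0 0 0)² = 2/35, sgn -1
Racah Σ t=0..0: t=0:+1/4 = 1/4
⇒ 3j(2 2 2; 2 -1 -1)² = 3/35, sgn -1
4πI² = N·(3j₀)²·(3jₘ)² = 30/49
I = +1·√(0.612245/4π) = 0.22072812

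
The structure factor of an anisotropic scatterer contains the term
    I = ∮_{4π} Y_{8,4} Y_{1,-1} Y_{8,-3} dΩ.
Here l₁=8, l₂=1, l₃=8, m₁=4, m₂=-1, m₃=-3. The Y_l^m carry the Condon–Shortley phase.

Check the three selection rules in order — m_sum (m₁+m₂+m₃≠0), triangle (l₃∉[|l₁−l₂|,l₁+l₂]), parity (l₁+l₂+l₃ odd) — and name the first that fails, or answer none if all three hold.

parity

Σmᵢ = 0  ✓
l₃∈[|l₁−l₂|,l₁+l₂]=[7,9], have l₃=8  ✓
Σlᵢ = 17 ⇒ odd  ✗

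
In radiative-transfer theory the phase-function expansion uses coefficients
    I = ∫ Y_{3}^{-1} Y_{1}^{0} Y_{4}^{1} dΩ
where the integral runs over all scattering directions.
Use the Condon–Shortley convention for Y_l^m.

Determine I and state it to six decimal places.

-0.238414

Checks pass: Σm=0; 8 even; l₃=4∈[2,4].
(2·3+1)(2·1+1)(2·4+1) = 189
Δ: 0! 6! 2! / 9! → 1/252
sum: t=0:+1/36 = 1/36
3j²(3 1 4; 0 0 0) = Δ·Π!·Σ² = 4/63  (sign +1)
sum: t=0:+1/48 = 1/48
3j²(3 1 4; -1 0 1) = Δ·Π!·Σ² = 5/84  (sign -1)
combine: 4πI² = 189·4/63·5/84 = 5/7
take √, sign -1: I = -0.23841361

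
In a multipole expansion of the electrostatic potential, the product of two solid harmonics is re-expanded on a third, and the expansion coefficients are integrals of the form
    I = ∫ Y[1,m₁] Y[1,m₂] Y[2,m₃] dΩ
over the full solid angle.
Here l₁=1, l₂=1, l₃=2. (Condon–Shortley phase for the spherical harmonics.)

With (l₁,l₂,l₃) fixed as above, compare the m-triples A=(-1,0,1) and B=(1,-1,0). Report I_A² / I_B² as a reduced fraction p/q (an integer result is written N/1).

Shared (l₁,l₂,l₃)=(1,1,2): N and (l;000)² cancel in I_A²/I_B².
A: Δ = 0!·2!·2!/5! = 1/30; Racah Σ t=0..0: t=0:+1/2 = 1/2; ⇒ 3j(1 1 2; -1 0 1)² = 1/10, sgn -1
B: Δ = 0!·2!·2!/5! = 1/30; Racah Σ t=0..0: t=0:+1/4 = 1/4; ⇒ 3j(1 1 2; 1 -1 0)² = 1/30, sgn +1
I_A²/I_B² = (1/10)/(1/30) = 3/1

3/1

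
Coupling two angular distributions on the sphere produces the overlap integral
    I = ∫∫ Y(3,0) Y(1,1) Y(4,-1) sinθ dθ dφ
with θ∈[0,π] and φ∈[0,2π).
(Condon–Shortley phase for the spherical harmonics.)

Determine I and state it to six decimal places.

-0.194664

Rules hold: Σm=0, L=8 even, 2≤4≤4.
N = 7·3·9 = 189
Δ = 0!·6!·2!/9! = 1/252
Racah Σ t=0..0: t=0:+1/36 = 1/36
⇒ 3j(3 1 4; 0 0 0)² = 4/63, sgn +1
Racah Σ t=0..0: t=0:+1/72 = 1/72
⇒ 3j(3 1 4; 0 1 -1)² = 5/126, sgn -1
4πI² = N·(3j₀)²·(3jₘ)² = 10/21
I = -1·√(0.47619/4π) = -0.19466390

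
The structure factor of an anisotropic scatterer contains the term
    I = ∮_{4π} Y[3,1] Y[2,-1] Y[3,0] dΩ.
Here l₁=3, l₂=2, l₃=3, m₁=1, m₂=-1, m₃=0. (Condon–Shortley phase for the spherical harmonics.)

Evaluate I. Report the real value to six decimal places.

-0.059471

Rules hold: Σm=0, L=8 even, 1≤3≤5.
N = 7·5·7 = 245
Δ = 2!·4!·2!/9! = 1/3780
Racah Σ t=0..2: t=0:+1/24 t=1:−1/4 t=2:+1/24 = -1/6
⇒ 3j(3 2 3; 0 0 0)² = 4/105, sgn +1
Racah Σ t=0..1: t=0:+1/8 t=1:−1/12 = 1/24
⇒ 3j(3 2 3; 1 -1 0)² = 1/210, sgn -1
4πI² = N·(3j₀)²·(3jₘ)² = 2/45
I = -1·√(0.0444444/4π) = -0.05947080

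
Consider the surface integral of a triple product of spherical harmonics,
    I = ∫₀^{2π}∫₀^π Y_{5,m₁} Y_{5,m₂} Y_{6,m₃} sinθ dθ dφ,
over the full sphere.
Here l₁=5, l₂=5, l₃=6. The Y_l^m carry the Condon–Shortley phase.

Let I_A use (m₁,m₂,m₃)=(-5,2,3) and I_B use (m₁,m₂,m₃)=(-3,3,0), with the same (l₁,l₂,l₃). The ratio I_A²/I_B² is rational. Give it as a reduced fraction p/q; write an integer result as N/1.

3150/841

l's match ⇒ only the (l;m) 3-j factors differ between A and B.
A: triangle coeff Δ(5,5,6) = 1/28588560; Σ_t [4,4]: t=4:+1/622080 = 1/622080; (3j)²=105/4862 [(5 5 6; -5 2 3)], sign=-1
B: triangle coeff Δ(5,5,6) = 1/28588560; Σ_t [2,4]: t=2:+1/2073600 t=3:−1/86400 t=4:+1/55296 = 29/4147200; (3j)²=841/145860 [(5 5 6; -3 3 0)], sign=+1
I_A²/I_B² = (105/4862)/(841/145860) = 3150/841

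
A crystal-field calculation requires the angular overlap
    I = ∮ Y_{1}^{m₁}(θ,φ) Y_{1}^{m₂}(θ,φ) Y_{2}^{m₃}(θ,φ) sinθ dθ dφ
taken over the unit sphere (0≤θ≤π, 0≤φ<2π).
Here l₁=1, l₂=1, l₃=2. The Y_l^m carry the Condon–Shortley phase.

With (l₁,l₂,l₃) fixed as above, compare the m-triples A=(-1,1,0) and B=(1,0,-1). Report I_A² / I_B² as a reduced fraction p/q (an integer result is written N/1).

Shared (l₁,l₂,l₃)=(1,1,2): N and (l;000)² cancel in I_A²/I_B².
A: Δ = 0!·2!·2!/5! = 1/30; Racah Σ t=0..0: t=0:+1/4 = 1/4; ⇒ 3j(1 1 2; -1 1 0)² = 1/30, sgn +1
B: Δ = 0!·2!·2!/5! = 1/30; Racah Σ t=0..0: t=0:+1/2 = 1/2; ⇒ 3j(1 1 2; 1 0 -1)² = 1/10, sgn -1
I_A²/I_B² = (1/30)/(1/10) = 1/3

1/3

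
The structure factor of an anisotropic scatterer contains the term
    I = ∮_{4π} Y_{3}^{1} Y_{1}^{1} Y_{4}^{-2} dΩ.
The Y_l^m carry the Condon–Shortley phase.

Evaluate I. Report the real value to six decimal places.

0.238414

Rules hold: Σm=0, L=8 even, 2≤4≤4.
N = 7·3·9 = 189
Δ = 0!·6!·2!/9! = 1/252
Racah Σ t=0..0: t=0:+1/36 = 1/36
⇒ 3j(3 1 4; 0 0 0)² = 4/63, sgn +1
Racah Σ t=0..0: t=0:+1/96 = 1/96
⇒ 3j(3 1 4; 1 1 -2)² = 5/84, sgn +1
4πI² = N·(3j₀)²·(3jₘ)² = 5/7
I = +1·√(0.714286/4π) = 0.23841361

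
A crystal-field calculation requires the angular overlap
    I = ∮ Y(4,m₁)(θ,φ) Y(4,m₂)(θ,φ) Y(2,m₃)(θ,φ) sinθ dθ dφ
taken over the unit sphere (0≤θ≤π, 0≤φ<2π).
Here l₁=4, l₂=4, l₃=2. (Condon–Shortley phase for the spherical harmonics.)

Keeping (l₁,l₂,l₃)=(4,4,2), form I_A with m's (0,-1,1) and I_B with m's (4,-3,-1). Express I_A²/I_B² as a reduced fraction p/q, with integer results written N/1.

5/98

Shared (l₁,l₂,l₃)=(4,4,2): N and (l;000)² cancel in I_A²/I_B².
A: Δ = 6!·2!·2!/11! = 1/13860; Racah Σ t=2..3: t=2:+1/96 t=3:−1/72 = -1/288; ⇒ 3j(4 4 2; 0 -1 1)² = 1/462, sgn +1
B: Δ = 6!·2!·2!/11! = 1/13860; Racah Σ t=0..0: t=0:+1/1440 = 1/1440; ⇒ 3j(4 4 2; 4 -3 -1)² = 7/165, sgn -1
I_A²/I_B² = (1/462)/(7/165) = 5/98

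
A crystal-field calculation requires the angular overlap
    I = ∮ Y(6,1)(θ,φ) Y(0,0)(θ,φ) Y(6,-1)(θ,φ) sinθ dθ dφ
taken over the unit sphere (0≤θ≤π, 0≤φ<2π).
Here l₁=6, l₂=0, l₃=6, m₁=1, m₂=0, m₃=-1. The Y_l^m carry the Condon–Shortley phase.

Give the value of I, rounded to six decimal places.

-0.282095

Rules hold: Σm=0, L=12 even, 6≤6≤6.
N = 13·1·13 = 169
Δ = 0!·12!·0!/13! = 1/13
Racah Σ t=0..0: t=0:+1/518400 = 1/518400
⇒ 3j(6 0 6; 0 0 0)² = 1/13, sgn +1
Racah Σ t=0..0: t=0:+1/604800 = 1/604800
⇒ 3j(6 0 6; 1 0 -1)² = 1/13, sgn -1
4πI² = N·(3j₀)²·(3jₘ)² = 1/1
I = -1·√(1/4π) = -0.28209479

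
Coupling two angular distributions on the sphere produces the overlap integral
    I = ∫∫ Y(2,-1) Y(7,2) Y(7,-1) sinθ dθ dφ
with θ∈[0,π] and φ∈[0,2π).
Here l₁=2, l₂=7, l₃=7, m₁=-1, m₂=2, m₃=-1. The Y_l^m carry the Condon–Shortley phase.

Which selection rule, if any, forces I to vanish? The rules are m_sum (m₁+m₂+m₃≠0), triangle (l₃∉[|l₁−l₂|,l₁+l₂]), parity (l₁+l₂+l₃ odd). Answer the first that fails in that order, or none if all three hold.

Σmᵢ = 0  ✓
l₃∈[|l₁−l₂|,l₁+l₂]=[5,9], have l₃=7  ✓
Σlᵢ = 16 ⇒ even  ✓

none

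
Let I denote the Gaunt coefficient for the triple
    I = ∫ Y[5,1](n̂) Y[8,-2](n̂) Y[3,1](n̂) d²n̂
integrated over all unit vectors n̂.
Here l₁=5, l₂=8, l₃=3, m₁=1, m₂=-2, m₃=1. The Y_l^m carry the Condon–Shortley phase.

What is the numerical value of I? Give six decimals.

0.235633

Checks pass: Σm=0; 16 even; l₃=3∈[3,13].
(2·5+1)(2·8+1)(2·3+1) = 1309
Δ: 10! 0! 6! / 17! → 1/136136
sum: t=5:−1/518400 = -1/518400
3j²(5 8 3; 0 0 0) = Δ·Π!·Σ² = 56/2431  (sign +1)
sum: t=4:+1/829440 = 1/829440
3j²(5 8 3; 1 -2 1) = Δ·Π!·Σ² = 225/9724  (sign +1)
combine: 4πI² = 1309·56/2431·225/9724 = 22050/31603
take √, sign +1: I = 0.23563251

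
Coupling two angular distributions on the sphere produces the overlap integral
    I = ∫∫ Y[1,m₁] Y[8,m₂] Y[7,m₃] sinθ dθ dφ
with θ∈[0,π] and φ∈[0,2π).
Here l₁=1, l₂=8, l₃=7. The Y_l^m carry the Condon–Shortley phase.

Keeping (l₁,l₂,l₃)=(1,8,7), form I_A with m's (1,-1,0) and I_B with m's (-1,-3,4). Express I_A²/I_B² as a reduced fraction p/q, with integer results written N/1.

18/5

Same 1,8,7: normalisation and zero-m 3j drop out of the ratio.
A: Δ: 2! 0! 14! / 17! → 1/2040; sum: t=0:+1/50803200 = 1/50803200; 3j²(1 8 7; 1 -1 0) = Δ·Π!·Σ² = 3/170  (sign -1)
B: Δ: 2! 0! 14! / 17! → 1/2040; sum: t=2:+1/479001600 = 1/479001600; 3j²(1 8 7; -1 -3 4) = Δ·Π!·Σ² = 1/204  (sign -1)
I_A²/I_B² = (3/170)/(1/204) = 18/5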